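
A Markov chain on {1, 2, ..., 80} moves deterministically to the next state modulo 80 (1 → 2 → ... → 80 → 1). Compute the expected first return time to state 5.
E[T_5 | X_0 = 5] = 80

The chain cycles deterministically, so starting at state 5 it returns in exactly 80 steps. Equivalently, the stationary distribution is uniform π_j = 1/80 for every state j, so by Kac's formula E[T_5] = 1/π_5 = 80.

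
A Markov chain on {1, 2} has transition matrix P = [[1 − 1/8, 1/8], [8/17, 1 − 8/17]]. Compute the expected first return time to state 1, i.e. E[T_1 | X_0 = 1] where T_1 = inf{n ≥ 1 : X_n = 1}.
E[T_1 | X_0 = 1] = 1/π_1 = 81/64

For an irreducible recurrent Markov chain with stationary distribution π, E[T_i | X_0 = i] = 1/π_i (Kac's formula). Here π_1 = (8/17)/(1/8 + 8/17) = (8/17)/(81/136) = 64/81, so E[T_1 | X_0 = 1] = 1/π_1 = (1/8 + 8/17)/(8/17) = (81/136)/(8/17) = 81/64.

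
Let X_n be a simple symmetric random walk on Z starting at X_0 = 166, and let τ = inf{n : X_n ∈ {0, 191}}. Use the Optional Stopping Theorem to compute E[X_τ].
E[X_τ] = 166

X_n is a martingale and τ is a bounded-mean stopping time (indeed τ is finite a.s. with bounded expectation since the walk is in a bounded region). By the OST, E[X_τ] = E[X_0] = 166. Equivalently: E[X_τ] = 191 · P(hit 191 first) + 0 · P(hit 0 first) = 191 · (166/191) = 166.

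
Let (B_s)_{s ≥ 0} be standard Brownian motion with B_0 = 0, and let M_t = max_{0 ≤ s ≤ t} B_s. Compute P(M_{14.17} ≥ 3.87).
P(M_{14.17} ≥ 3.87) = 2·P(B_{14.17} ≥ 3.87) = 2(1 − Φ(3.87/√14.17)) ≈ 0.3039

By the reflection principle for Brownian motion, P(M_t ≥ a) = 2 · P(B_t ≥ a) for a ≥ 0. Since B_t ~ N(0, t), P(B_t ≥ 3.87) = 1 − Φ(3.87/√t) = 1 − Φ(3.87/√14.17) = 1 − Φ(1.0281). So
  P(M_{14.17} ≥ 3.87) = 2(1 − Φ(1.0281)) ≈ 0.3039.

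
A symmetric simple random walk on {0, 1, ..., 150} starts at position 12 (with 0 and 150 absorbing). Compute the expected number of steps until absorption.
E[τ | X_0 = 12] = 1656

Let v_k = E[τ | X_0 = k]. Boundary: v_0 = v_150 = 0. Recurrence: v_k = 1 + (v_{k-1} + v_{k+1})/2 for 1 ≤ k ≤ 149. The particular solution to v_k − (v_{k-1} + v_{k+1})/2 = 1 is v_k = −k^2. Adding homogeneous solution A + B k and matching boundaries gives v_k = k (150 − k). Substituting k = 12: v_12 = 12 · 138 = 1656.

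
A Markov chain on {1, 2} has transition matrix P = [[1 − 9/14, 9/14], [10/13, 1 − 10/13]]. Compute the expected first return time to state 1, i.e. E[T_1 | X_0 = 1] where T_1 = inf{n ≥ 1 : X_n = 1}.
E[T_1 | X_0 = 1] = 1/π_1 = 257/140

For an irreducible recurrent Markov chain with stationary distribution π, E[T_i | X_0 = i] = 1/π_i (Kac's formula). Here π_1 = (10/13)/(9/14 + 10/13) = (10/13)/(257/182) = 140/257, so E[T_1 | X_0 = 1] = 1/π_1 = (9/14 + 10/13)/(10/13) = (257/182)/(10/13) = 257/140.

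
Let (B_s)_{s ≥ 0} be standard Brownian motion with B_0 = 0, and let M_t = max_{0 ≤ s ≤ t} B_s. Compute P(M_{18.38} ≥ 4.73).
P(M_{18.38} ≥ 4.73) = 2·P(B_{18.38} ≥ 4.73) = 2(1 − Φ(4.73/√18.38)) ≈ 0.2699

By the reflection principle for Brownian motion, P(M_t ≥ a) = 2 · P(B_t ≥ a) for a ≥ 0. Since B_t ~ N(0, t), P(B_t ≥ 4.73) = 1 − Φ(4.73/√t) = 1 − Φ(4.73/√18.38) = 1 − Φ(1.1033). So
  P(M_{18.38} ≥ 4.73) = 2(1 − Φ(1.1033)) ≈ 0.2699.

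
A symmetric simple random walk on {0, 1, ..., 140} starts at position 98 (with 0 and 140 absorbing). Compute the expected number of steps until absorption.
E[τ | X_0 = 98] = 4116

Let v_k = E[τ | X_0 = k]. Boundary: v_0 = v_140 = 0. Recurrence: v_k = 1 + (v_{k-1} + v_{k+1})/2 for 1 ≤ k ≤ 139. The particular solution to v_k − (v_{k-1} + v_{k+1})/2 = 1 is v_k = −k^2. Adding homogeneous solution A + B k and matching boundaries gives v_k = k (140 − k). Substituting k = 98: v_98 = 98 · 42 = 4116.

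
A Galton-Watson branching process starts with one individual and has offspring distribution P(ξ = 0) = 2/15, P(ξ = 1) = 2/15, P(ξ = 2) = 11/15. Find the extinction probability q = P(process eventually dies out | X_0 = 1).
q = 2/11

The pgf is f(s) = 2/15 + 2/15·s + 11/15·s². The extinction probability q is the smallest fixed point of f in [0, 1]. Setting s = f(s):
  11/15·s² + (2/15 − 1)·s + 2/15 = 0
  11/15·s² − (2/15 + 11/15)·s + 2/15 = 0
which factors as (s − 1)·(11/15·s − 2/15) = 0, giving roots s = 1 and s = (2/15)/(11/15) = 2/11.
Mean offspring μ = 2/15 + 2·11/15 = 8/5 > 1 (supercritical), so q < 1. The extinction probability is the smaller root: q = (2/15)/(11/15) = 2/11.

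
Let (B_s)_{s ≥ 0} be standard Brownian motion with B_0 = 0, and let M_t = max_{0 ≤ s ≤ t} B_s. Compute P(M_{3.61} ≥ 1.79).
P(M_{3.61} ≥ 1.79) = 2·P(B_{3.61} ≥ 1.79) = 2(1 − Φ(1.79/√3.61)) ≈ 0.3461

By the reflection principle for Brownian motion, P(M_t ≥ a) = 2 · P(B_t ≥ a) for a ≥ 0. Since B_t ~ N(0, t), P(B_t ≥ 1.79) = 1 − Φ(1.79/√t) = 1 − Φ(1.79/√3.61) = 1 − Φ(0.9421). So
  P(M_{3.61} ≥ 1.79) = 2(1 − Φ(0.9421)) ≈ 0.3461.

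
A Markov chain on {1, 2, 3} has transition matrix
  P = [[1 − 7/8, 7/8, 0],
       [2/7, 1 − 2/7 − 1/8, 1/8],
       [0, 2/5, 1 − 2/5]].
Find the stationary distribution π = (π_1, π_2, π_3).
π = (256/1285, 784/1285, 49/257)

This is a birth-death chain on three states, which satisfies detailed balance: π_1 · P_{12} = π_2 · P_{21} and π_2 · P_{23} = π_3 · P_{32}.
From π_1 · 7/8 = π_2 · 2/7: π_2/π_1 = (7/8)/(2/7) = 49/16.
From π_2 · 1/8 = π_3 · 2/5: π_3/π_2 = (1/8)/(2/5) = 5/16.
Take π_1 proportional to 1; then unnormalized π = (1, 49/16, 245/256). Normalize by dividing by the sum 1285/256:
  π = (256/1285, 784/1285, 49/257).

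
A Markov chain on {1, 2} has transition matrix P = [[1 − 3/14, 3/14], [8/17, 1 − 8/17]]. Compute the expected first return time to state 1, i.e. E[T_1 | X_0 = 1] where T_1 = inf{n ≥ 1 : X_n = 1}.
E[T_1 | X_0 = 1] = 1/π_1 = 163/112

For an irreducible recurrent Markov chain with stationary distribution π, E[T_i | X_0 = i] = 1/π_i (Kac's formula). Here π_1 = (8/17)/(3/14 + 8/17) = (8/17)/(163/238) = 112/163, so E[T_1 | X_0 = 1] = 1/π_1 = (3/14 + 8/17)/(8/17) = (163/238)/(8/17) = 163/112.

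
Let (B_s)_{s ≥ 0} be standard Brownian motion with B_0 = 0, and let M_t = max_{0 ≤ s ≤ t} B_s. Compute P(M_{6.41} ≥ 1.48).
P(M_{6.41} ≥ 1.48) = 2·P(B_{6.41} ≥ 1.48) = 2(1 − Φ(1.48/√6.41)) ≈ 0.5588

By the reflection principle for Brownian motion, P(M_t ≥ a) = 2 · P(B_t ≥ a) for a ≥ 0. Since B_t ~ N(0, t), P(B_t ≥ 1.48) = 1 − Φ(1.48/√t) = 1 − Φ(1.48/√6.41) = 1 − Φ(0.5846). So
  P(M_{6.41} ≥ 1.48) = 2(1 − Φ(0.5846)) ≈ 0.5588.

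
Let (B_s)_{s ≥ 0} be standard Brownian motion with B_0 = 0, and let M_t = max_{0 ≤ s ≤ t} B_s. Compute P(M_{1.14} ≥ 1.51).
P(M_{1.14} ≥ 1.51) = 2·P(B_{1.14} ≥ 1.51) = 2(1 − Φ(1.51/√1.14)) ≈ 0.1573

By the reflection principle for Brownian motion, P(M_t ≥ a) = 2 · P(B_t ≥ a) for a ≥ 0. Since B_t ~ N(0, t), P(B_t ≥ 1.51) = 1 − Φ(1.51/√t) = 1 − Φ(1.51/√1.14) = 1 − Φ(1.4142). So
  P(M_{1.14} ≥ 1.51) = 2(1 − Φ(1.4142)) ≈ 0.1573.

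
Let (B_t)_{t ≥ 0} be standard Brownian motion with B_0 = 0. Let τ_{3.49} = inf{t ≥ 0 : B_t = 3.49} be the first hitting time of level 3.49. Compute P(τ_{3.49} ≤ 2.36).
P(τ_{3.49} ≤ 2.36) = 2(1 − Φ(3.49/√2.36)) = 2(1 − Φ(2.2718)) ≈ 0.0231

By the reflection principle for standard BM, P(τ_b ≤ t) = 2 · P(B_t ≥ b). Since B_t ~ N(0, t), P(B_t ≥ 3.49) = 1 − Φ(3.49/√t) = 1 − Φ(3.49/√2.36) = 1 − Φ(2.2718) ≈ 0.01155. Doubling: P(τ_{3.49} ≤ 2.36) ≈ 2 · 0.01155 = 0.02310 ≈ 0.0231.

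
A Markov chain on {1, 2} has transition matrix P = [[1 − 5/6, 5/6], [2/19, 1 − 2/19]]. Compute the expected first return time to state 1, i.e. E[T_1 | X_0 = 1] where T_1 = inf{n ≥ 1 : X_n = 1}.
E[T_1 | X_0 = 1] = 1/π_1 = 107/12

For an irreducible recurrent Markov chain with stationary distribution π, E[T_i | X_0 = i] = 1/π_i (Kac's formula). Here π_1 = (2/19)/(5/6 + 2/19) = (2/19)/(107/114) = 12/107, so E[T_1 | X_0 = 1] = 1/π_1 = (5/6 + 2/19)/(2/19) = (107/114)/(2/19) = 107/12.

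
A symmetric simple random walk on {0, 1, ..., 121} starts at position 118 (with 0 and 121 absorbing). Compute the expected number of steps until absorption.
E[τ | X_0 = 118] = 354

Let v_k = E[τ | X_0 = k]. Boundary: v_0 = v_121 = 0. Recurrence: v_k = 1 + (v_{k-1} + v_{k+1})/2 for 1 ≤ k ≤ 120. The particular solution to v_k − (v_{k-1} + v_{k+1})/2 = 1 is v_k = −k^2. Adding homogeneous solution A + B k and matching boundaries gives v_k = k (121 − k). Substituting k = 118: v_118 = 118 · 3 = 354.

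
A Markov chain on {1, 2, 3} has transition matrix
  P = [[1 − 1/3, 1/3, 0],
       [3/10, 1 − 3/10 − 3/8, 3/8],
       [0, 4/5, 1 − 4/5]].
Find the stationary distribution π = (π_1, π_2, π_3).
π = (144/379, 160/379, 75/379)

This is a birth-death chain on three states, which satisfies detailed balance: π_1 · P_{12} = π_2 · P_{21} and π_2 · P_{23} = π_3 · P_{32}.
From π_1 · 1/3 = π_2 · 3/10: π_2/π_1 = (1/3)/(3/10) = 10/9.
From π_2 · 3/8 = π_3 · 4/5: π_3/π_2 = (3/8)/(4/5) = 15/32.
Take π_1 proportional to 1; then unnormalized π = (1, 10/9, 25/48). Normalize by dividing by the sum 379/144:
  π = (144/379, 160/379, 75/379).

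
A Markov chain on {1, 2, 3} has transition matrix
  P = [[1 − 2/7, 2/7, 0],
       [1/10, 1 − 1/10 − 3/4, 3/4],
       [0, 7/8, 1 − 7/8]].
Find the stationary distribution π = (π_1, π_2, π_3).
π = (49/309, 140/309, 40/103)

This is a birth-death chain on three states, which satisfies detailed balance: π_1 · P_{12} = π_2 · P_{21} and π_2 · P_{23} = π_3 · P_{32}.
From π_1 · 2/7 = π_2 · 1/10: π_2/π_1 = (2/7)/(1/10) = 20/7.
From π_2 · 3/4 = π_3 · 7/8: π_3/π_2 = (3/4)/(7/8) = 6/7.
Take π_1 proportional to 1; then unnormalized π = (1, 20/7, 120/49). Normalize by dividing by the sum 309/49:
  π = (49/309, 140/309, 40/103).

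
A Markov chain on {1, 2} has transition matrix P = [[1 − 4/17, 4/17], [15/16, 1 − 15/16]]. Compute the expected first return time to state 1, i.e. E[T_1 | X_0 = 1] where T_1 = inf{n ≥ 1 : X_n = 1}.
E[T_1 | X_0 = 1] = 1/π_1 = 319/255

For an irreducible recurrent Markov chain with stationary distribution π, E[T_i | X_0 = i] = 1/π_i (Kac's formula). Here π_1 = (15/16)/(4/17 + 15/16) = (15/16)/(319/272) = 255/319, so E[T_1 | X_0 = 1] = 1/π_1 = (4/17 + 15/16)/(15/16) = (319/272)/(15/16) = 319/255.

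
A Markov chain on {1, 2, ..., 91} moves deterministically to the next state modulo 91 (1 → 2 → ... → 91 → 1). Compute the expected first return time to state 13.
E[T_13 | X_0 = 13] = 91

The chain cycles deterministically, so starting at state 13 it returns in exactly 91 steps. Equivalently, the stationary distribution is uniform π_j = 1/91 for every state j, so by Kac's formula E[T_13] = 1/π_13 = 91.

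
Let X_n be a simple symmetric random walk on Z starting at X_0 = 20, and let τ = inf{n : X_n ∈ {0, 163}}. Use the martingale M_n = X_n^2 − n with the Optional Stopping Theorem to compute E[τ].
E[τ] = 2860

M_n = X_n^2 − n is a martingale (since E[X_{n+1}^2 | F_n] = X_n^2 + 1). By OST (τ has finite mean in a bounded region), E[M_τ] = E[M_0] = X_0^2 − 0 = 20^2 = 400. Also E[M_τ] = E[X_τ^2] − E[τ]. The walk exits at 0 or 163, with P(hit 163 first) = 20/163, so E[X_τ^2] = 163^2 · 20/163 + 0 = 3260. Thus E[τ] = E[X_τ^2] − E[M_τ] = 3260 − 400 = 2860 = 20(163 − 20) = 2860.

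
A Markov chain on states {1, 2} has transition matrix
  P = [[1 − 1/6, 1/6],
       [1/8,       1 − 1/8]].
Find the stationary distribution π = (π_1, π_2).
π_1 = 3/7, π_2 = 4/7

Solve πP = π with π_1 + π_2 = 1. From πP = π: π_1 · (1 − 1/6) + π_2 · 1/8 = π_1 ⇒ π_2 · 1/8 = π_1 · 1/6 ⇒ π_2/π_1 = (1/6)/(1/8) = 4/3. Together with π_1 + π_2 = 1:
  π_1 = (1/8)/(1/6 + 1/8) = (1/8)/(7/24) = 3/7,
  π_2 = (1/6)/(1/6 + 1/8) = (1/6)/(7/24) = 4/7.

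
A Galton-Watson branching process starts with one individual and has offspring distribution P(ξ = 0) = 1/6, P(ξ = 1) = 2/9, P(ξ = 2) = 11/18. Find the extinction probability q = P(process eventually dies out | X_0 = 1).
q = 3/11

The pgf is f(s) = 1/6 + 2/9·s + 11/18·s². The extinction probability q is the smallest fixed point of f in [0, 1]. Setting s = f(s):
  11/18·s² + (2/9 − 1)·s + 1/6 = 0
  11/18·s² − (1/6 + 11/18)·s + 1/6 = 0
which factors as (s − 1)·(11/18·s − 1/6) = 0, giving roots s = 1 and s = (1/6)/(11/18) = 3/11.
Mean offspring μ = 2/9 + 2·11/18 = 13/9 > 1 (supercritical), so q < 1. The extinction probability is the smaller root: q = (1/6)/(11/18) = 3/11.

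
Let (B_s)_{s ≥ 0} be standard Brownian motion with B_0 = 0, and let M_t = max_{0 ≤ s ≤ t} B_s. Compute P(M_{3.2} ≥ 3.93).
P(M_{3.2} ≥ 3.93) = 2·P(B_{3.2} ≥ 3.93) = 2(1 − Φ(3.93/√3.2)) ≈ 0.0280

By the reflection principle for Brownian motion, P(M_t ≥ a) = 2 · P(B_t ≥ a) for a ≥ 0. Since B_t ~ N(0, t), P(B_t ≥ 3.93) = 1 − Φ(3.93/√t) = 1 − Φ(3.93/√3.2) = 1 − Φ(2.1969). So
  P(M_{3.2} ≥ 3.93) = 2(1 − Φ(2.1969)) ≈ 0.0280.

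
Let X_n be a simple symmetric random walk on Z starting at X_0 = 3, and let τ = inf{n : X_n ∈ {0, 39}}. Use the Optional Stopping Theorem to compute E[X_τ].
E[X_τ] = 3

X_n is a martingale and τ is a bounded-mean stopping time (indeed τ is finite a.s. with bounded expectation since the walk is in a bounded region). By the OST, E[X_τ] = E[X_0] = 3. Equivalently: E[X_τ] = 39 · P(hit 39 first) + 0 · P(hit 0 first) = 39 · (3/39) = 3.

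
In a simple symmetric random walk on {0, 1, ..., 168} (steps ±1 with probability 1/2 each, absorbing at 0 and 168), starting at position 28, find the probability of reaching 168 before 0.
P(hit 168 before 0) = 28/168 = 1/6

Let u_k = P(hit 168 before 0 | start at k). Then u_0 = 0, u_168 = 1, and u_k = u_{k-1}/2 + u_{k+1}/2 for 1 ≤ k ≤ 167. This harmonic recurrence is solved by u_k = k/168, giving u_28 = 28/168 = 1/6.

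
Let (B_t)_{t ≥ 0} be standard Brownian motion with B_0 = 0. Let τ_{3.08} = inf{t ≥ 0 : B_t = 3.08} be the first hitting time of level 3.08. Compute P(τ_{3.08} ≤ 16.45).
P(τ_{3.08} ≤ 16.45) = 2(1 − Φ(3.08/√16.45)) = 2(1 − Φ(0.7594)) ≈ 0.4476

By the reflection principle for standard BM, P(τ_b ≤ t) = 2 · P(B_t ≥ b). Since B_t ~ N(0, t), P(B_t ≥ 3.08) = 1 − Φ(3.08/√t) = 1 − Φ(3.08/√16.45) = 1 − Φ(0.7594) ≈ 0.22381. Doubling: P(τ_{3.08} ≤ 16.45) ≈ 2 · 0.22381 = 0.44762 ≈ 0.4476.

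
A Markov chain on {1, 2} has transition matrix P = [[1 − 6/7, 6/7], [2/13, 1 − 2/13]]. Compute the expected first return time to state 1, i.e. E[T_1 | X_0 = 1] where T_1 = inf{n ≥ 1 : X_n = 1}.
E[T_1 | X_0 = 1] = 1/π_1 = 46/7

For an irreducible recurrent Markov chain with stationary distribution π, E[T_i | X_0 = i] = 1/π_i (Kac's formula). Here π_1 = (2/13)/(6/7 + 2/13) = (2/13)/(92/91) = 7/46, so E[T_1 | X_0 = 1] = 1/π_1 = (6/7 + 2/13)/(2/13) = (92/91)/(2/13) = 46/7.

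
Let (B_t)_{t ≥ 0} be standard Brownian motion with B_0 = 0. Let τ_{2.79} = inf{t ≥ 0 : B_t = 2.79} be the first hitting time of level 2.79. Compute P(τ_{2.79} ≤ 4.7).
P(τ_{2.79} ≤ 4.7) = 2(1 − Φ(2.79/√4.7)) = 2(1 − Φ(1.2869)) ≈ 0.1981

By the reflection principle for standard BM, P(τ_b ≤ t) = 2 · P(B_t ≥ b). Since B_t ~ N(0, t), P(B_t ≥ 2.79) = 1 − Φ(2.79/√t) = 1 − Φ(2.79/√4.7) = 1 − Φ(1.2869) ≈ 0.09906. Doubling: P(τ_{2.79} ≤ 4.7) ≈ 2 · 0.09906 = 0.19812 ≈ 0.1981.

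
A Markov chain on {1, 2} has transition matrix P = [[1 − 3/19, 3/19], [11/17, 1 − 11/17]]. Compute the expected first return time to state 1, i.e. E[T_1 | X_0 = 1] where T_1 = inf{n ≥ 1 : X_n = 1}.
E[T_1 | X_0 = 1] = 1/π_1 = 260/209

For an irreducible recurrent Markov chain with stationary distribution π, E[T_i | X_0 = i] = 1/π_i (Kac's formula). Here π_1 = (11/17)/(3/19 + 11/17) = (11/17)/(260/323) = 209/260, so E[T_1 | X_0 = 1] = 1/π_1 = (3/19 + 11/17)/(11/17) = (260/323)/(11/17) = 260/209.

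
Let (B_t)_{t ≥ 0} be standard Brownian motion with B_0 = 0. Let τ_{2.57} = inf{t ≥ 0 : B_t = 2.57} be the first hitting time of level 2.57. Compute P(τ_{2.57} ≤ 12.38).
P(τ_{2.57} ≤ 12.38) = 2(1 − Φ(2.57/√12.38)) = 2(1 − Φ(0.7304)) ≈ 0.4651

By the reflection principle for standard BM, P(τ_b ≤ t) = 2 · P(B_t ≥ b). Since B_t ~ N(0, t), P(B_t ≥ 2.57) = 1 − Φ(2.57/√t) = 1 − Φ(2.57/√12.38) = 1 − Φ(0.7304) ≈ 0.23257. Doubling: P(τ_{2.57} ≤ 12.38) ≈ 2 · 0.23257 = 0.46514 ≈ 0.4651.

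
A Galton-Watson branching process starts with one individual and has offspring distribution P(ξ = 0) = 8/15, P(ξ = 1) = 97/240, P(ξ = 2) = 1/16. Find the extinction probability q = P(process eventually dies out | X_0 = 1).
q = 1

Mean offspring μ = 0·8/15 + 1·97/240 + 2·1/16 = 127/240 ≤ 1. For μ ≤ 1 with offspring not concentrated at 1, the Galton-Watson process goes extinct almost surely, so q = 1.
(Algebraic check: The pgf is f(s) = 8/15 + 97/240·s + 1/16·s². The extinction probability q is the smallest fixed point of f in [0, 1]. Setting s = f(s):
  1/16·s² + (97/240 − 1)·s + 8/15 = 0
  1/16·s² − (8/15 + 1/16)·s + 8/15 = 0
which factors as (s − 1)·(1/16·s − 8/15) = 0, giving roots s = 1 and s = (8/15)/(1/16) = 128/15. Since 128/15 ≥ 1, the smallest root in [0, 1] is s = 1.)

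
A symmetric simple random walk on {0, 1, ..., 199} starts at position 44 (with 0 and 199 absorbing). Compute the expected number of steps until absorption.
E[τ | X_0 = 44] = 6820

Let v_k = E[τ | X_0 = k]. Boundary: v_0 = v_199 = 0. Recurrence: v_k = 1 + (v_{k-1} + v_{k+1})/2 for 1 ≤ k ≤ 198. The particular solution to v_k − (v_{k-1} + v_{k+1})/2 = 1 is v_k = −k^2. Adding homogeneous solution A + B k and matching boundaries gives v_k = k (199 − k). Substituting k = 44: v_44 = 44 · 155 = 6820.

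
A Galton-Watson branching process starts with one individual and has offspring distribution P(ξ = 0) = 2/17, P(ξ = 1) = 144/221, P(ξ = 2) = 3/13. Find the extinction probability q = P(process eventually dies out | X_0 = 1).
q = 26/51

The pgf is f(s) = 2/17 + 144/221·s + 3/13·s². The extinction probability q is the smallest fixed point of f in [0, 1]. Setting s = f(s):
  3/13·s² + (144/221 − 1)·s + 2/17 = 0
  3/13·s² − (2/17 + 3/13)·s + 2/17 = 0
which factors as (s − 1)·(3/13·s − 2/17) = 0, giving roots s = 1 and s = (2/17)/(3/13) = 26/51.
Mean offspring μ = 144/221 + 2·3/13 = 246/221 > 1 (supercritical), so q < 1. The extinction probability is the smaller root: q = (2/17)/(3/13) = 26/51.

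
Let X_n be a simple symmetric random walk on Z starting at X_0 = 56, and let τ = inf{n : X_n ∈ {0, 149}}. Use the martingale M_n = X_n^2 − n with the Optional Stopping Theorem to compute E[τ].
E[τ] = 5208

M_n = X_n^2 − n is a martingale (since E[X_{n+1}^2 | F_n] = X_n^2 + 1). By OST (τ has finite mean in a bounded region), E[M_τ] = E[M_0] = X_0^2 − 0 = 56^2 = 3136. Also E[M_τ] = E[X_τ^2] − E[τ]. The walk exits at 0 or 149, with P(hit 149 first) = 56/149, so E[X_τ^2] = 149^2 · 56/149 + 0 = 8344. Thus E[τ] = E[X_τ^2] − E[M_τ] = 8344 − 3136 = 5208 = 56(149 − 56) = 5208.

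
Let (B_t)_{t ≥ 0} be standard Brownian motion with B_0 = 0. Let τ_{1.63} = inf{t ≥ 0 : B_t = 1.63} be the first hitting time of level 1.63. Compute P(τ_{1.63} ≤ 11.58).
P(τ_{1.63} ≤ 11.58) = 2(1 − Φ(1.63/√11.58)) = 2(1 − Φ(0.4790)) ≈ 0.6319

By the reflection principle for standard BM, P(τ_b ≤ t) = 2 · P(B_t ≥ b). Since B_t ~ N(0, t), P(B_t ≥ 1.63) = 1 − Φ(1.63/√t) = 1 − Φ(1.63/√11.58) = 1 − Φ(0.4790) ≈ 0.31597. Doubling: P(τ_{1.63} ≤ 11.58) ≈ 2 · 0.31597 = 0.63194 ≈ 0.6319.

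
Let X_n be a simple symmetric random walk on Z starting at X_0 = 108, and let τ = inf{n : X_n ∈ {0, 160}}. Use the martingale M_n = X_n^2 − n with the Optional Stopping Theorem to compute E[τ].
E[τ] = 5616

M_n = X_n^2 − n is a martingale (since E[X_{n+1}^2 | F_n] = X_n^2 + 1). By OST (τ has finite mean in a bounded region), E[M_τ] = E[M_0] = X_0^2 − 0 = 108^2 = 11664. Also E[M_τ] = E[X_τ^2] − E[τ]. The walk exits at 0 or 160, with P(hit 160 first) = 108/160, so E[X_τ^2] = 160^2 · 108/160 + 0 = 17280. Thus E[τ] = E[X_τ^2] − E[M_τ] = 17280 − 11664 = 5616 = 108(160 − 108) = 5616.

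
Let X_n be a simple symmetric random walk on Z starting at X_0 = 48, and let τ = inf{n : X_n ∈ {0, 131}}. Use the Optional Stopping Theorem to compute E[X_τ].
E[X_τ] = 48

X_n is a martingale and τ is a bounded-mean stopping time (indeed τ is finite a.s. with bounded expectation since the walk is in a bounded region). By the OST, E[X_τ] = E[X_0] = 48. Equivalently: E[X_τ] = 131 · P(hit 131 first) + 0 · P(hit 0 first) = 131 · (48/131) = 48.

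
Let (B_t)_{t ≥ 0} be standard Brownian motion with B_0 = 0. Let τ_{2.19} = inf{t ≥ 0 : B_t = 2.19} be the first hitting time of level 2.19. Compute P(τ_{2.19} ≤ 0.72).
P(τ_{2.19} ≤ 0.72) = 2(1 − Φ(2.19/√0.72)) = 2(1 − Φ(2.5809)) ≈ 0.0099

By the reflection principle for standard BM, P(τ_b ≤ t) = 2 · P(B_t ≥ b). Since B_t ~ N(0, t), P(B_t ≥ 2.19) = 1 − Φ(2.19/√t) = 1 − Φ(2.19/√0.72) = 1 − Φ(2.5809) ≈ 0.00493. Doubling: P(τ_{2.19} ≤ 0.72) ≈ 2 · 0.00493 = 0.00986 ≈ 0.0099.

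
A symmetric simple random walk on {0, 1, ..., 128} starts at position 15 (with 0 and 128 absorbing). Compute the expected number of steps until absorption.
E[τ | X_0 = 15] = 1695

Let v_k = E[τ | X_0 = k]. Boundary: v_0 = v_128 = 0. Recurrence: v_k = 1 + (v_{k-1} + v_{k+1})/2 for 1 ≤ k ≤ 127. The particular solution to v_k − (v_{k-1} + v_{k+1})/2 = 1 is v_k = −k^2. Adding homogeneous solution A + B k and matching boundaries gives v_k = k (128 − k). Substituting k = 15: v_15 = 15 · 113 = 1695.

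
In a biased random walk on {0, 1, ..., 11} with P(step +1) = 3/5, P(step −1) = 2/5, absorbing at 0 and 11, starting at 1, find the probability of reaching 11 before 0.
P(hit 11 before 0) = (1 − (2/3)^1) / (1 − (2/3)^11) = 59049/175099

Let u_k denote P(reach 11 before 0 | start at k). Boundary: u_0 = 0, u_11 = 1. Recurrence: u_k = 3/5·u_{k+1} + 2/5·u_{k-1} for 1 ≤ k ≤ 10. Try u_k = A + B·r^k with r = q/p = (2/5)/(3/5) = 2/3. Substitution satisfies the recurrence; boundary conditions give:
  u_k = (1 − r^k) / (1 − r^N) = (1 − (2/3)^1) / (1 − (2/3)^11) = 59049/175099.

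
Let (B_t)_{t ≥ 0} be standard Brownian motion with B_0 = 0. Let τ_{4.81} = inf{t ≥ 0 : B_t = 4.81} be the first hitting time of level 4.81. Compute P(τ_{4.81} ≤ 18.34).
P(τ_{4.81} ≤ 18.34) = 2(1 − Φ(4.81/√18.34)) = 2(1 − Φ(1.1232)) ≈ 0.2614

By the reflection principle for standard BM, P(τ_b ≤ t) = 2 · P(B_t ≥ b). Since B_t ~ N(0, t), P(B_t ≥ 4.81) = 1 − Φ(4.81/√t) = 1 − Φ(4.81/√18.34) = 1 − Φ(1.1232) ≈ 0.13068. Doubling: P(τ_{4.81} ≤ 18.34) ≈ 2 · 0.13068 = 0.26136 ≈ 0.2614.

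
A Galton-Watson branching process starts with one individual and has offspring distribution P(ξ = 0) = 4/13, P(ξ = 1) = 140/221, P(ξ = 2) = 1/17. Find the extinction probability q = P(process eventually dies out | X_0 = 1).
q = 1

Mean offspring μ = 0·4/13 + 1·140/221 + 2·1/17 = 166/221 ≤ 1. For μ ≤ 1 with offspring not concentrated at 1, the Galton-Watson process goes extinct almost surely, so q = 1.
(Algebraic check: The pgf is f(s) = 4/13 + 140/221·s + 1/17·s². The extinction probability q is the smallest fixed point of f in [0, 1]. Setting s = f(s):
  1/17·s² + (140/221 − 1)·s + 4/13 = 0
  1/17·s² − (4/13 + 1/17)·s + 4/13 = 0
which factors as (s − 1)·(1/17·s − 4/13) = 0, giving roots s = 1 and s = (4/13)/(1/17) = 68/13. Since 68/13 ≥ 1, the smallest root in [0, 1] is s = 1.)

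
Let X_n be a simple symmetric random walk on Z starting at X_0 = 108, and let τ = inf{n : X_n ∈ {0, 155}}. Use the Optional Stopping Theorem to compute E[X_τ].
E[X_τ] = 108

X_n is a martingale and τ is a bounded-mean stopping time (indeed τ is finite a.s. with bounded expectation since the walk is in a bounded region). By the OST, E[X_τ] = E[X_0] = 108. Equivalently: E[X_τ] = 155 · P(hit 155 first) + 0 · P(hit 0 first) = 155 · (108/155) = 108.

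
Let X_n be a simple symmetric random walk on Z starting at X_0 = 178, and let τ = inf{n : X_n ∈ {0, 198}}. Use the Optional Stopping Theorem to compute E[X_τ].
E[X_τ] = 178

X_n is a martingale and τ is a bounded-mean stopping time (indeed τ is finite a.s. with bounded expectation since the walk is in a bounded region). By the OST, E[X_τ] = E[X_0] = 178. Equivalently: E[X_τ] = 198 · P(hit 198 first) + 0 · P(hit 0 first) = 198 · (178/198) = 178.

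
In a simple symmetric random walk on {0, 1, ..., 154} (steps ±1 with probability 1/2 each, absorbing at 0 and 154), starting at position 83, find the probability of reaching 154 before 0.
P(hit 154 before 0) = 83/154

Let u_k = P(hit 154 before 0 | start at k). Then u_0 = 0, u_154 = 1, and u_k = u_{k-1}/2 + u_{k+1}/2 for 1 ≤ k ≤ 153. This harmonic recurrence is solved by u_k = k/154, giving u_83 = 83/154.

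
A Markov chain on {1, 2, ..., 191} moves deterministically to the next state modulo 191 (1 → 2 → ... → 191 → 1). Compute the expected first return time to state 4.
E[T_4 | X_0 = 4] = 191

The chain cycles deterministically, so starting at state 4 it returns in exactly 191 steps. Equivalently, the stationary distribution is uniform π_j = 1/191 for every state j, so by Kac's formula E[T_4] = 1/π_4 = 191.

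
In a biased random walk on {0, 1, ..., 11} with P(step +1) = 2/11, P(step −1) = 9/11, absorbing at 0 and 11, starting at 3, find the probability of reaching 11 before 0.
P(hit 11 before 0) = (1 − (9/2)^3) / (1 − (9/2)^11) = 26368/4483008223

Let u_k denote P(reach 11 before 0 | start at k). Boundary: u_0 = 0, u_11 = 1. Recurrence: u_k = 2/11·u_{k+1} + 9/11·u_{k-1} for 1 ≤ k ≤ 10. Try u_k = A + B·r^k with r = q/p = (9/11)/(2/11) = 9/2. Substitution satisfies the recurrence; boundary conditions give:
  u_k = (1 − r^k) / (1 − r^N) = (1 − (9/2)^3) / (1 − (9/2)^11) = 26368/4483008223.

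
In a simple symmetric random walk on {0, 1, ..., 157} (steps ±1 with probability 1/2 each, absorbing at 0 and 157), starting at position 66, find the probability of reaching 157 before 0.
P(hit 157 before 0) = 66/157

Let u_k = P(hit 157 before 0 | start at k). Then u_0 = 0, u_157 = 1, and u_k = u_{k-1}/2 + u_{k+1}/2 for 1 ≤ k ≤ 156. This harmonic recurrence is solved by u_k = k/157, giving u_66 = 66/157.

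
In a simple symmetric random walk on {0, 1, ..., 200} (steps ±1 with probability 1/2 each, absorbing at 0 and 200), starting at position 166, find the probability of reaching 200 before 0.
P(hit 200 before 0) = 166/200 = 83/100

Let u_k = P(hit 200 before 0 | start at k). Then u_0 = 0, u_200 = 1, and u_k = u_{k-1}/2 + u_{k+1}/2 for 1 ≤ k ≤ 199. This harmonic recurrence is solved by u_k = k/200, giving u_166 = 166/200 = 83/100.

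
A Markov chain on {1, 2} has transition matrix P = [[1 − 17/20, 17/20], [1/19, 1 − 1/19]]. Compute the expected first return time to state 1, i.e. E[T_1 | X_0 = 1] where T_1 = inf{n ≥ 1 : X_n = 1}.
E[T_1 | X_0 = 1] = 1/π_1 = 343/20

For an irreducible recurrent Markov chain with stationary distribution π, E[T_i | X_0 = i] = 1/π_i (Kac's formula). Here π_1 = (1/19)/(17/20 + 1/19) = (1/19)/(343/380) = 20/343, so E[T_1 | X_0 = 1] = 1/π_1 = (17/20 + 1/19)/(1/19) = (343/380)/(1/19) = 343/20.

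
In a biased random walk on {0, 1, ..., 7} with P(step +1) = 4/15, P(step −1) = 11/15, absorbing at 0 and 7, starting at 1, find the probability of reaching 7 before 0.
P(hit 7 before 0) = (1 − (11/4)^1) / (1 − (11/4)^7) = 4096/2781541

Let u_k denote P(reach 7 before 0 | start at k). Boundary: u_0 = 0, u_7 = 1. Recurrence: u_k = 4/15·u_{k+1} + 11/15·u_{k-1} for 1 ≤ k ≤ 6. Try u_k = A + B·r^k with r = q/p = (11/15)/(4/15) = 11/4. Substitution satisfies the recurrence; boundary conditions give:
  u_k = (1 − r^k) / (1 − r^N) = (1 − (11/4)^1) / (1 − (11/4)^7) = 4096/2781541.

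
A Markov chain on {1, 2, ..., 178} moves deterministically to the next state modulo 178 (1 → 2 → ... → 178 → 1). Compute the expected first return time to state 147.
E[T_147 | X_0 = 147] = 178

The chain cycles deterministically, so starting at state 147 it returns in exactly 178 steps. Equivalently, the stationary distribution is uniform π_j = 1/178 for every state j, so by Kac's formula E[T_147] = 1/π_147 = 178.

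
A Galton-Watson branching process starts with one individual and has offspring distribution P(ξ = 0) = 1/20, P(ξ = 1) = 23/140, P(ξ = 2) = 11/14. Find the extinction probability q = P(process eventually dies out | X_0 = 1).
q = 7/110

The pgf is f(s) = 1/20 + 23/140·s + 11/14·s². The extinction probability q is the smallest fixed point of f in [0, 1]. Setting s = f(s):
  11/14·s² + (23/140 − 1)·s + 1/20 = 0
  11/14·s² − (1/20 + 11/14)·s + 1/20 = 0
which factors as (s − 1)·(11/14·s − 1/20) = 0, giving roots s = 1 and s = (1/20)/(11/14) = 7/110.
Mean offspring μ = 23/140 + 2·11/14 = 243/140 > 1 (supercritical), so q < 1. The extinction probability is the smaller root: q = (1/20)/(11/14) = 7/110.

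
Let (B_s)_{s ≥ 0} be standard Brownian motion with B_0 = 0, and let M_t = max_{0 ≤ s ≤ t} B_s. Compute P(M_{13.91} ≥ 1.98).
P(M_{13.91} ≥ 1.98) = 2·P(B_{13.91} ≥ 1.98) = 2(1 − Φ(1.98/√13.91)) ≈ 0.5955

By the reflection principle for Brownian motion, P(M_t ≥ a) = 2 · P(B_t ≥ a) for a ≥ 0. Since B_t ~ N(0, t), P(B_t ≥ 1.98) = 1 − Φ(1.98/√t) = 1 − Φ(1.98/√13.91) = 1 − Φ(0.5309). So
  P(M_{13.91} ≥ 1.98) = 2(1 − Φ(0.5309)) ≈ 0.5955.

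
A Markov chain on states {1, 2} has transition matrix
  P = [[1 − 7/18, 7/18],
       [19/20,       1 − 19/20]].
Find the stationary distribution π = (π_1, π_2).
π_1 = 171/241, π_2 = 70/241

Solve πP = π with π_1 + π_2 = 1. From πP = π: π_1 · (1 − 7/18) + π_2 · 19/20 = π_1 ⇒ π_2 · 19/20 = π_1 · 7/18 ⇒ π_2/π_1 = (7/18)/(19/20) = 70/171. Together with π_1 + π_2 = 1:
  π_1 = (19/20)/(7/18 + 19/20) = (19/20)/(241/180) = 171/241,
  π_2 = (7/18)/(7/18 + 19/20) = (7/18)/(241/180) = 70/241.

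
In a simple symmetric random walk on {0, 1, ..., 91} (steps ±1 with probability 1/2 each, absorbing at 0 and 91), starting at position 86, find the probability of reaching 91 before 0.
P(hit 91 before 0) = 86/91

Let u_k = P(hit 91 before 0 | start at k). Then u_0 = 0, u_91 = 1, and u_k = u_{k-1}/2 + u_{k+1}/2 for 1 ≤ k ≤ 90. This harmonic recurrence is solved by u_k = k/91, giving u_86 = 86/91.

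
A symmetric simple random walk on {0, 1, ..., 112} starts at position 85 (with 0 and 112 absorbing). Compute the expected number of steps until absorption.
E[τ | X_0 = 85] = 2295

Let v_k = E[τ | X_0 = k]. Boundary: v_0 = v_112 = 0. Recurrence: v_k = 1 + (v_{k-1} + v_{k+1})/2 for 1 ≤ k ≤ 111. The particular solution to v_k − (v_{k-1} + v_{k+1})/2 = 1 is v_k = −k^2. Adding homogeneous solution A + B k and matching boundaries gives v_k = k (112 − k). Substituting k = 85: v_85 = 85 · 27 = 2295.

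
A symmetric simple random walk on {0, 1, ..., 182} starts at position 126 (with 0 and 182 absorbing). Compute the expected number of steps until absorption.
E[τ | X_0 = 126] = 7056

Let v_k = E[τ | X_0 = k]. Boundary: v_0 = v_182 = 0. Recurrence: v_k = 1 + (v_{k-1} + v_{k+1})/2 for 1 ≤ k ≤ 181. The particular solution to v_k − (v_{k-1} + v_{k+1})/2 = 1 is v_k = −k^2. Adding homogeneous solution A + B k and matching boundaries gives v_k = k (182 − k). Substituting k = 126: v_126 = 126 · 56 = 7056.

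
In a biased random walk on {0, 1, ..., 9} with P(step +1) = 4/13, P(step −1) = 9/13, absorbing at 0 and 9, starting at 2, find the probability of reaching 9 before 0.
P(hit 9 before 0) = (1 − (9/4)^2) / (1 − (9/4)^9) = 212992/77431669

Let u_k denote P(reach 9 before 0 | start at k). Boundary: u_0 = 0, u_9 = 1. Recurrence: u_k = 4/13·u_{k+1} + 9/13·u_{k-1} for 1 ≤ k ≤ 8. Try u_k = A + B·r^k with r = q/p = (9/13)/(4/13) = 9/4. Substitution satisfies the recurrence; boundary conditions give:
  u_k = (1 − r^k) / (1 − r^N) = (1 − (9/4)^2) / (1 − (9/4)^9) = 212992/77431669.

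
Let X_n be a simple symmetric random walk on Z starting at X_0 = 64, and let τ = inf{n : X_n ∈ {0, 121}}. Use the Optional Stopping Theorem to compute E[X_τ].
E[X_τ] = 64

X_n is a martingale and τ is a bounded-mean stopping time (indeed τ is finite a.s. with bounded expectation since the walk is in a bounded region). By the OST, E[X_τ] = E[X_0] = 64. Equivalently: E[X_τ] = 121 · P(hit 121 first) + 0 · P(hit 0 first) = 121 · (64/121) = 64.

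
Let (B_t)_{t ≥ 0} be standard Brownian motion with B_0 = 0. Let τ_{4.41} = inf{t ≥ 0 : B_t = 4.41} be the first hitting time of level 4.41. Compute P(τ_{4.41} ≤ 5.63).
P(τ_{4.41} ≤ 5.63) = 2(1 − Φ(4.41/√5.63)) = 2(1 − Φ(1.8586)) ≈ 0.0631

By the reflection principle for standard BM, P(τ_b ≤ t) = 2 · P(B_t ≥ b). Since B_t ~ N(0, t), P(B_t ≥ 4.41) = 1 − Φ(4.41/√t) = 1 − Φ(4.41/√5.63) = 1 − Φ(1.8586) ≈ 0.03154. Doubling: P(τ_{4.41} ≤ 5.63) ≈ 2 · 0.03154 = 0.06308 ≈ 0.0631.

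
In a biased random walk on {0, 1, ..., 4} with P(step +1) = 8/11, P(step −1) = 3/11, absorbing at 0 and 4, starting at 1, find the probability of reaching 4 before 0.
P(hit 4 before 0) = (1 − (3/8)^1) / (1 − (3/8)^4) = 512/803

Let u_k denote P(reach 4 before 0 | start at k). Boundary: u_0 = 0, u_4 = 1. Recurrence: u_k = 8/11·u_{k+1} + 3/11·u_{k-1} for 1 ≤ k ≤ 3. Try u_k = A + B·r^k with r = q/p = (3/11)/(8/11) = 3/8. Substitution satisfies the recurrence; boundary conditions give:
  u_k = (1 − r^k) / (1 − r^N) = (1 − (3/8)^1) / (1 − (3/8)^4) = 512/803.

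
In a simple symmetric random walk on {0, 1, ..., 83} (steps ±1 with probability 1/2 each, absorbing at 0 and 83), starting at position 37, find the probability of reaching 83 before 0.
P(hit 83 before 0) = 37/83

Let u_k = P(hit 83 before 0 | start at k). Then u_0 = 0, u_83 = 1, and u_k = u_{k-1}/2 + u_{k+1}/2 for 1 ≤ k ≤ 82. This harmonic recurrence is solved by u_k = k/83, giving u_37 = 37/83.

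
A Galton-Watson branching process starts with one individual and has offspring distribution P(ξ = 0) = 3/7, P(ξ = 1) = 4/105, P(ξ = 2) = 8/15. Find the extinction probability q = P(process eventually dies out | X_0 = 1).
q = 45/56

The pgf is f(s) = 3/7 + 4/105·s + 8/15·s². The extinction probability q is the smallest fixed point of f in [0, 1]. Setting s = f(s):
  8/15·s² + (4/105 − 1)·s + 3/7 = 0
  8/15·s² − (3/7 + 8/15)·s + 3/7 = 0
which factors as (s − 1)·(8/15·s − 3/7) = 0, giving roots s = 1 and s = (3/7)/(8/15) = 45/56.
Mean offspring μ = 4/105 + 2·8/15 = 116/105 > 1 (supercritical), so q < 1. The extinction probability is the smaller root: q = (3/7)/(8/15) = 45/56.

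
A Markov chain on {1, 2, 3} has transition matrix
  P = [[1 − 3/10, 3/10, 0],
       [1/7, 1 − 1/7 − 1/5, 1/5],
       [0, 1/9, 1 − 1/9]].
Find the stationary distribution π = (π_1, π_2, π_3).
π = (25/172, 105/344, 189/344)

This is a birth-death chain on three states, which satisfies detailed balance: π_1 · P_{12} = π_2 · P_{21} and π_2 · P_{23} = π_3 · P_{32}.
From π_1 · 3/10 = π_2 · 1/7: π_2/π_1 = (3/10)/(1/7) = 21/10.
From π_2 · 1/5 = π_3 · 1/9: π_3/π_2 = (1/5)/(1/9) = 9/5.
Take π_1 proportional to 1; then unnormalized π = (1, 21/10, 189/50). Normalize by dividing by the sum 172/25:
  π = (25/172, 105/344, 189/344).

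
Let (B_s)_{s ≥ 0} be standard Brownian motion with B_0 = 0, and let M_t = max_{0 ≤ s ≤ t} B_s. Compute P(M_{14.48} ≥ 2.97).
P(M_{14.48} ≥ 2.97) = 2·P(B_{14.48} ≥ 2.97) = 2(1 − Φ(2.97/√14.48)) ≈ 0.4351

By the reflection principle for Brownian motion, P(M_t ≥ a) = 2 · P(B_t ≥ a) for a ≥ 0. Since B_t ~ N(0, t), P(B_t ≥ 2.97) = 1 − Φ(2.97/√t) = 1 − Φ(2.97/√14.48) = 1 − Φ(0.7805). So
  P(M_{14.48} ≥ 2.97) = 2(1 − Φ(0.7805)) ≈ 0.4351.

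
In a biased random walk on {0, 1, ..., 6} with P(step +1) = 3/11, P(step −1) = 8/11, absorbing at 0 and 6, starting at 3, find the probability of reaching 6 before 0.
P(hit 6 before 0) = (1 − (8/3)^3) / (1 − (8/3)^6) = 27/539

Let u_k denote P(reach 6 before 0 | start at k). Boundary: u_0 = 0, u_6 = 1. Recurrence: u_k = 3/11·u_{k+1} + 8/11·u_{k-1} for 1 ≤ k ≤ 5. Try u_k = A + B·r^k with r = q/p = (8/11)/(3/11) = 8/3. Substitution satisfies the recurrence; boundary conditions give:
  u_k = (1 − r^k) / (1 − r^N) = (1 − (8/3)^3) / (1 − (8/3)^6) = 27/539.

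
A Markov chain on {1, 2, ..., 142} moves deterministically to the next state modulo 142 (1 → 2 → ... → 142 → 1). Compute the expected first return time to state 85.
E[T_85 | X_0 = 85] = 142

The chain cycles deterministically, so starting at state 85 it returns in exactly 142 steps. Equivalently, the stationary distribution is uniform π_j = 1/142 for every state j, so by Kac's formula E[T_85] = 1/π_85 = 142.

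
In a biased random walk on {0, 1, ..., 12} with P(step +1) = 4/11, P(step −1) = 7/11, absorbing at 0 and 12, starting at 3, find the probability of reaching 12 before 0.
P(hit 12 before 0) = (1 − (7/4)^3) / (1 − (7/4)^12) = 262144/49550215

Let u_k denote P(reach 12 before 0 | start at k). Boundary: u_0 = 0, u_12 = 1. Recurrence: u_k = 4/11·u_{k+1} + 7/11·u_{k-1} for 1 ≤ k ≤ 11. Try u_k = A + B·r^k with r = q/p = (7/11)/(4/11) = 7/4. Substitution satisfies the recurrence; boundary conditions give:
  u_k = (1 − r^k) / (1 − r^N) = (1 − (7/4)^3) / (1 − (7/4)^12) = 262144/49550215.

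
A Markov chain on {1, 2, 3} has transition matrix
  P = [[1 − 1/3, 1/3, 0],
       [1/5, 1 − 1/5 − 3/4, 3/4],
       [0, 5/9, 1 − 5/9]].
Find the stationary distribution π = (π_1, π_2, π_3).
π = (12/59, 20/59, 27/59)

This is a birth-death chain on three states, which satisfies detailed balance: π_1 · P_{12} = π_2 · P_{21} and π_2 · P_{23} = π_3 · P_{32}.
From π_1 · 1/3 = π_2 · 1/5: π_2/π_1 = (1/3)/(1/5) = 5/3.
From π_2 · 3/4 = π_3 · 5/9: π_3/π_2 = (3/4)/(5/9) = 27/20.
Take π_1 proportional to 1; then unnormalized π = (1, 5/3, 9/4). Normalize by dividing by the sum 59/12:
  π = (12/59, 20/59, 27/59).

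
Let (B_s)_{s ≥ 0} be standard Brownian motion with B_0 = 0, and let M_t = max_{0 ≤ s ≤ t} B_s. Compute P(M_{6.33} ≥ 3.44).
P(M_{6.33} ≥ 3.44) = 2·P(B_{6.33} ≥ 3.44) = 2(1 − Φ(3.44/√6.33)) ≈ 0.1715

By the reflection principle for Brownian motion, P(M_t ≥ a) = 2 · P(B_t ≥ a) for a ≥ 0. Since B_t ~ N(0, t), P(B_t ≥ 3.44) = 1 − Φ(3.44/√t) = 1 − Φ(3.44/√6.33) = 1 − Φ(1.3673). So
  P(M_{6.33} ≥ 3.44) = 2(1 − Φ(1.3673)) ≈ 0.1715.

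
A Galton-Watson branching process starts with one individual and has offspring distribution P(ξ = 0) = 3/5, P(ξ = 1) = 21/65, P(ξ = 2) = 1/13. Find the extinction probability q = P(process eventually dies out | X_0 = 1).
q = 1

Mean offspring μ = 0·3/5 + 1·21/65 + 2·1/13 = 31/65 ≤ 1. For μ ≤ 1 with offspring not concentrated at 1, the Galton-Watson process goes extinct almost surely, so q = 1.
(Algebraic check: The pgf is f(s) = 3/5 + 21/65·s + 1/13·s². The extinction probability q is the smallest fixed point of f in [0, 1]. Setting s = f(s):
  1/13·s² + (21/65 − 1)·s + 3/5 = 0
  1/13·s² − (3/5 + 1/13)·s + 3/5 = 0
which factors as (s − 1)·(1/13·s − 3/5) = 0, giving roots s = 1 and s = (3/5)/(1/13) = 39/5. Since 39/5 ≥ 1, the smallest root in [0, 1] is s = 1.)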